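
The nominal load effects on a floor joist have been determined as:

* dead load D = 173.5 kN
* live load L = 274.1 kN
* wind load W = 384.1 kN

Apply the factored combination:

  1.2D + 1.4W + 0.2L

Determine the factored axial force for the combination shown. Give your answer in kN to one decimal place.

1.2(173.5) + 1.4(384.1) + 0.2(274.1) = 800.8
N_u = 800.8 kN.

800.8 kN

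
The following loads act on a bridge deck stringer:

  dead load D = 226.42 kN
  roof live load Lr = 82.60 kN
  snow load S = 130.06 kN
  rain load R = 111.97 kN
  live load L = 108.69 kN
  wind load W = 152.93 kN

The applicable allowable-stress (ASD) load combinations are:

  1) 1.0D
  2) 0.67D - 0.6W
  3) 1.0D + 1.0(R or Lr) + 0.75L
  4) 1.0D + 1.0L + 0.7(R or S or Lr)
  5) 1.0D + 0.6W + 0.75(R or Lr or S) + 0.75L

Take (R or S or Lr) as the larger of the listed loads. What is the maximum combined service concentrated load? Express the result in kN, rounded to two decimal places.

(R or Lr) → R = 111.97 kN; (R or S or Lr) → S = 130.06 kN; (R or Lr or S) → S = 130.06 kN.
1) 1.0(226.42) = 226.42
2) 0.67(226.42) - 0.6(152.93) = 151.70 - 91.76 = 59.94
3) 1.0(226.42) + 1.0(111.97) + 0.75(108.69) = 226.42 + 111.97 + 81.52 = 419.91
4) 1.0(226.42) + 1.0(108.69) + 0.7(130.06) = 226.42 + 108.69 + 91.04 = 426.15
5) 1.0(226.42) + 0.6(152.93) + 0.75(130.06) + 0.75(108.69) = 497.24
The controlling combination is 5, giving 497.24 kN.

497.24 kN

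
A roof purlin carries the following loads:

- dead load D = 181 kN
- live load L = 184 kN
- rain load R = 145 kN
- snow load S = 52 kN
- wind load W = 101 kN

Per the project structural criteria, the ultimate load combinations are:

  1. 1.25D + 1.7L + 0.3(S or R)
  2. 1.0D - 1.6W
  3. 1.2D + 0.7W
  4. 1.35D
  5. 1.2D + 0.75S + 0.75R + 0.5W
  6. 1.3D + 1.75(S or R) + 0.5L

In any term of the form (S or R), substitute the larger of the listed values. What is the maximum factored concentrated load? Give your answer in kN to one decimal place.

582.6 kN

(S or R) → R = 145 kN.
1. 1.25(181) + 1.7(184) + 0.3(145) = 226.3 + 312.8 + 43.5 = 582.6
2. 1.0(181) - 1.6(101) = 181.0 - 161.6 = 19.4
3. 1.2(181) + 0.7(101) = 217.2 + 70.7 = 287.9
4. 1.35(181) = 244.4
5. 1.2(181) + 0.75(52) + 0.75(145) + 0.5(101) = 217.2 + 39.0 + 108.8 + 50.5 = 415.5
6. 1.3(181) + 1.75(145) + 0.5(184) = 235.3 + 253.8 + 92.0 = 581.1
Combination 1 governs: P_u = 582.6 kN.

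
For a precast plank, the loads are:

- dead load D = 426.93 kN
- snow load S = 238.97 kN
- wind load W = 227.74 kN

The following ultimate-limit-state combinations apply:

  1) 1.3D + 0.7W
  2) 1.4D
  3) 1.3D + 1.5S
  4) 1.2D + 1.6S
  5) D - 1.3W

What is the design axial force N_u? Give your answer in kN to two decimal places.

1) 1.3(426.93) + 0.7(227.74) = 714.43
2) 1.4(426.93) = 597.70
3) 1.3(426.93) + 1.5(238.97) = 913.46
4) 1.2(426.93) + 1.6(238.97) = 894.67
5) 1.0(426.93) - 1.3(227.74) = 130.87
Maximum is from combination 3.

913.46 kN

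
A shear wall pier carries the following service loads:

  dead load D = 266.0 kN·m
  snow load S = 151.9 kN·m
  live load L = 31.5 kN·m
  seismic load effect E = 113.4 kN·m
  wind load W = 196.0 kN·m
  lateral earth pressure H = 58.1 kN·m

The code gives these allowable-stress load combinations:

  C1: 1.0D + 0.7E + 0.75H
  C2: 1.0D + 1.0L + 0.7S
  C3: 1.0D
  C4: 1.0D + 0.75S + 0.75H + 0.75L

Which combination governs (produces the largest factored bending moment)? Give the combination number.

C1: 1.0(266.0) + 0.7(113.4) + 0.75(58.1) = 266.00 + 79.38 + 43.58 = 388.96
C2: 1.0(266.0) + 1.0(31.5) + 0.7(151.9) = 266.00 + 31.50 + 106.33 = 403.83
C3: 1.0(266.0) = 266.00
C4: 1.0(266.0) + 0.75(151.9) + 0.75(58.1) + 0.75(31.5) = 447.13
The largest value is 447.13 kN·m from combination 4.

Combination 4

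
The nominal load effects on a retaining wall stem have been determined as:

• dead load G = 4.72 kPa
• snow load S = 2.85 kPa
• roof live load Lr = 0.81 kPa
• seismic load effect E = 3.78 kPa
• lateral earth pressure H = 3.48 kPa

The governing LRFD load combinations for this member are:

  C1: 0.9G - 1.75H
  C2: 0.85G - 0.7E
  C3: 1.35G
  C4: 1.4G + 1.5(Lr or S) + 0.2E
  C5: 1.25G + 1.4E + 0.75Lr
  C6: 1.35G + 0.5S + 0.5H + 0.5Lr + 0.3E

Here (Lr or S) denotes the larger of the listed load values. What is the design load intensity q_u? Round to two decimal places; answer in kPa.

(Lr or S) → S = 2.85 kPa.
C1: 0.9(4.72) - 1.75(3.48) = 4.25 - 6.09 = -1.84
C2: 0.85(4.72) - 0.7(3.78) = 1.37
C3: 1.35(4.72) = 6.37
C4: 1.4(4.72) + 1.5(2.85) + 0.2(3.78) = 11.64
C5: 1.25(4.72) + 1.4(3.78) + 0.75(0.81) = 5.90 + 5.29 + 0.61 = 11.80
C6: 1.35(4.72) + 0.5(2.85) + 0.5(3.48) + 0.5(0.81) + 0.3(3.78) = 6.37 + 1.43 + 1.74 + 0.41 + 1.13 = 11.08
Combination 5 governs: q_u = 11.80 kPa.

11.80 kPa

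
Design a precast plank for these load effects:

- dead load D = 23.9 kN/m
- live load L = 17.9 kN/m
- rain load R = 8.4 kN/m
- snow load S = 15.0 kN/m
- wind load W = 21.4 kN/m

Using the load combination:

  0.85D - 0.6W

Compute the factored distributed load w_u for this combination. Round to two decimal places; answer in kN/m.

0.85(23.9) - 0.6(21.4) = 20.32 - 12.84 = 7.48
w_u = 7.48 kN/m.

7.48 kN/m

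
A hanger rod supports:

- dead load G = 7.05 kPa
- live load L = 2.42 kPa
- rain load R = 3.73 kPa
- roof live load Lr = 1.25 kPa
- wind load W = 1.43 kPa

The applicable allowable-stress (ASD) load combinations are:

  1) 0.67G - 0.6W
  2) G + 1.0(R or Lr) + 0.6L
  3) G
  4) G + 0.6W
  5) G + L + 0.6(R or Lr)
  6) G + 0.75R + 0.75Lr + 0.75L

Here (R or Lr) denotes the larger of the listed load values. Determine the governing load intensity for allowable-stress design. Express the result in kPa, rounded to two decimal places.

12.60 kPa

(R or Lr) → R = 3.73 kPa.
1) 0.67(7.05) - 0.6(1.43) = 3.87
2) 1.0(7.05) + 1.0(3.73) + 0.6(2.42) = 7.05 + 3.73 + 1.45 = 12.23
3) 1.0(7.05) = 7.05
4) 1.0(7.05) + 0.6(1.43) = 7.05 + 0.86 = 7.91
5) 1.0(7.05) + 1.0(2.42) + 0.6(3.73) = 7.05 + 2.42 + 2.24 = 11.71
6) 1.0(7.05) + 0.75(3.73) + 0.75(1.25) + 0.75(2.42) = 12.60
Maximum is from combination 6.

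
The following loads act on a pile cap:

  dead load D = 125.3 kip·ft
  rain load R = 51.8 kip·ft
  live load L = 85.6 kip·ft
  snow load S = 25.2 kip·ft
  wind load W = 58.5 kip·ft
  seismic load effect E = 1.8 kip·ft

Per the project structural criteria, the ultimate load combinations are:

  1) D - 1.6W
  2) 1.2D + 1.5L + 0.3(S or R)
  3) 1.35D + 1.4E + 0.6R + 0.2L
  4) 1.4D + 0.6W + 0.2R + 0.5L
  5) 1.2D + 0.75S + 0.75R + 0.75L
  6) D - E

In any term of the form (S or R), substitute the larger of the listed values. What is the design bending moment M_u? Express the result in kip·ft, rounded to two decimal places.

294.30 kip·ft

(S or R) → R = 51.8 kip·ft.
1) 1.0(125.3) - 1.6(58.5) = 125.30 - 93.60 = 31.70
2) 1.2(125.3) + 1.5(85.6) + 0.3(51.8) = 150.36 + 128.40 + 15.54 = 294.30
3) 1.35(125.3) + 1.4(1.8) + 0.6(51.8) + 0.2(85.6) = 169.16 + 2.52 + 31.08 + 17.12 = 219.88
4) 1.4(125.3) + 0.6(58.5) + 0.2(51.8) + 0.5(85.6) = 175.42 + 35.10 + 10.36 + 42.80 = 263.68
5) 1.2(125.3) + 0.75(25.2) + 0.75(51.8) + 0.75(85.6) = 150.36 + 18.90 + 38.85 + 64.20 = 272.31
6) 1.0(125.3) - 1.0(1.8) = 125.30 - 1.80 = 123.50
The controlling combination is 2, giving 294.30 kip·ft.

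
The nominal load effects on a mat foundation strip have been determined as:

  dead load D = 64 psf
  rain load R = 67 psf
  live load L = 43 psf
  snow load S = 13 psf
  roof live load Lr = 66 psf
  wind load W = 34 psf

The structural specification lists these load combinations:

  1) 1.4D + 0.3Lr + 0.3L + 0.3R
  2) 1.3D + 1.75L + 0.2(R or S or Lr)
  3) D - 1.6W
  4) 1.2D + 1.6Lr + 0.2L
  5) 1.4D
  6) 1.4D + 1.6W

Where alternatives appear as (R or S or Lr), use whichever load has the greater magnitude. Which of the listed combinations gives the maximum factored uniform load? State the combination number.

Combination 4

(R or S or Lr) → R = 67 psf.
1) 1.4(64) + 0.3(66) + 0.3(43) + 0.3(67) = 89.60 + 19.80 + 12.90 + 20.10 = 142.40
2) 1.3(64) + 1.75(43) + 0.2(67) = 83.20 + 75.25 + 13.40 = 171.85
3) 1.0(64) - 1.6(34) = 64.00 - 54.40 = 9.60
4) 1.2(64) + 1.6(66) + 0.2(43) = 76.80 + 105.60 + 8.60 = 191.00
5) 1.4(64) = 89.60
6) 1.4(64) + 1.6(34) = 89.60 + 54.40 = 144.00
The largest value is 191.00 psf from combination 4.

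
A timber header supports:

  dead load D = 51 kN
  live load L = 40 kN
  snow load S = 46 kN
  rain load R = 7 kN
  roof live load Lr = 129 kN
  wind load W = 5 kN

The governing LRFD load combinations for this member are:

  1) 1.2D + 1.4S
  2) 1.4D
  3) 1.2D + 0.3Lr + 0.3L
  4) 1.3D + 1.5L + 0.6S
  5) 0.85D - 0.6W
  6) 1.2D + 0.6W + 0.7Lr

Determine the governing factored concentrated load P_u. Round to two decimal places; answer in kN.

1) 1.2(51) + 1.4(46) = 61.20 + 64.40 = 125.60
2) 1.4(51) = 71.40
3) 1.2(51) + 0.3(129) + 0.3(40) = 61.20 + 38.70 + 12.00 = 111.90
4) 1.3(51) + 1.5(40) + 0.6(46) = 66.30 + 60.00 + 27.60 = 153.90
5) 0.85(51) - 0.6(5) = 43.35 - 3.00 = 40.35
6) 1.2(51) + 0.6(5) + 0.7(129) = 61.20 + 3.00 + 90.30 = 154.50
The controlling combination is 6, giving 154.50 kN.

154.50 kN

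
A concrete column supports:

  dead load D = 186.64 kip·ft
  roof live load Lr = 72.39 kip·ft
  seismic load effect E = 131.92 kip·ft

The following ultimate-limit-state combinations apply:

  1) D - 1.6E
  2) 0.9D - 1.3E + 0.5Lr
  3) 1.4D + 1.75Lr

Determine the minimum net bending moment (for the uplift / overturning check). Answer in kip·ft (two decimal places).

1) 1.0(186.64) - 1.6(131.92) = 186.64 - 211.07 = -24.43
2) 0.9(186.64) - 1.3(131.92) + 0.5(72.39) = 167.98 - 171.50 + 36.20 = 32.68
3) 1.4(186.64) + 1.75(72.39) = 261.30 + 126.68 = 387.98
Combination 1 gives the minimum: -24.43 kip·ft.

-24.43 kip·ft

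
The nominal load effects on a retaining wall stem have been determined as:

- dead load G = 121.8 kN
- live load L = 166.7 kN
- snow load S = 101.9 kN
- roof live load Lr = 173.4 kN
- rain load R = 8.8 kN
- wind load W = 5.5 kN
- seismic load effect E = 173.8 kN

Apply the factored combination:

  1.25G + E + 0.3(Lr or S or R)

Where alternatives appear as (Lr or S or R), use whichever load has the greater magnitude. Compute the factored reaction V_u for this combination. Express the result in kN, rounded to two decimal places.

(Lr or S or R) → Lr = 173.4 kN.
1.25(121.8) + 1.0(173.8) + 0.3(173.4) = 378.07
V_u = 378.07 kN.

378.07 kN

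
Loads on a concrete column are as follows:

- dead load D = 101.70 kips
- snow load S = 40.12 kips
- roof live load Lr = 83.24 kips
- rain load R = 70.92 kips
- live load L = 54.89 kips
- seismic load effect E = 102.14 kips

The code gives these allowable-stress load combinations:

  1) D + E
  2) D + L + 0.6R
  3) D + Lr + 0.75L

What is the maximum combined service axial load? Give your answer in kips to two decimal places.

226.11 kips

1) 1.0(101.70) + 1.0(102.14) = 203.84
2) 1.0(101.70) + 1.0(54.89) + 0.6(70.92) = 199.14
3) 1.0(101.70) + 1.0(83.24) + 0.75(54.89) = 226.11
Combination 3 governs: P = 226.11 kips.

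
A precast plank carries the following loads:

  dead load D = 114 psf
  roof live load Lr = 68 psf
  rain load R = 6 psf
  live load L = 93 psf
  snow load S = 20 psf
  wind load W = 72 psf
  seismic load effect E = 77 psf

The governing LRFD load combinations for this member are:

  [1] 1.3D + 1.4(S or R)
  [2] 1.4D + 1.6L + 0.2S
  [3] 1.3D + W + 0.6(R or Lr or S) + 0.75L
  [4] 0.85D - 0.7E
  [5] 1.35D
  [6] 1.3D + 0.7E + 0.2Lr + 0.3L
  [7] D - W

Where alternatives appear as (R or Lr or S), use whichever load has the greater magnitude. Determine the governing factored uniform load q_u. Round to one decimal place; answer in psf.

330.8 psf

(S or R) → S = 20 psf; (R or Lr or S) → Lr = 68 psf.
[1] 1.3(114) + 1.4(20) = 148.2 + 28.0 = 176.2
[2] 1.4(114) + 1.6(93) + 0.2(20) = 159.6 + 148.8 + 4.0 = 312.4
[3] 1.3(114) + 1.0(72) + 0.6(68) + 0.75(93) = 148.2 + 72.0 + 40.8 + 69.8 = 330.8
[4] 0.85(114) - 0.7(77) = 96.9 - 53.9 = 43.0
[5] 1.35(114) = 153.9
[6] 1.3(114) + 0.7(77) + 0.2(68) + 0.3(93) = 148.2 + 53.9 + 13.6 + 27.9 = 243.6
[7] 1.0(114) - 1.0(72) = 114.0 - 72.0 = 42.0
Combination 3 governs: q_u = 330.8 psf.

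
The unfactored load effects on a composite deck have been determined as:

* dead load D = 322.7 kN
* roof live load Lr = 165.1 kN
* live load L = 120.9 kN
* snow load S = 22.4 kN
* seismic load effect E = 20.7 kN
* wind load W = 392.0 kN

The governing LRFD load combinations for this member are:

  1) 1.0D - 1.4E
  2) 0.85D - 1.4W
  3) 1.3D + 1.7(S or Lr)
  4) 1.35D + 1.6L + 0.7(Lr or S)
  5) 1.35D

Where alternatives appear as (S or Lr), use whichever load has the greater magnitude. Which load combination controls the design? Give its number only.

Combination 4

(S or Lr) → Lr = 165.1 kN; (Lr or S) → Lr = 165.1 kN.
1) 1.0(322.7) - 1.4(20.7) = 322.7 - 29.0 = 293.7
2) 0.85(322.7) - 1.4(392.0) = 274.3 - 548.8 = -274.5
3) 1.3(322.7) + 1.7(165.1) = 419.5 + 280.7 = 700.2
4) 1.35(322.7) + 1.6(120.9) + 0.7(165.1) = 744.7
5) 1.35(322.7) = 435.6
The largest value is 744.7 kN from combination 4.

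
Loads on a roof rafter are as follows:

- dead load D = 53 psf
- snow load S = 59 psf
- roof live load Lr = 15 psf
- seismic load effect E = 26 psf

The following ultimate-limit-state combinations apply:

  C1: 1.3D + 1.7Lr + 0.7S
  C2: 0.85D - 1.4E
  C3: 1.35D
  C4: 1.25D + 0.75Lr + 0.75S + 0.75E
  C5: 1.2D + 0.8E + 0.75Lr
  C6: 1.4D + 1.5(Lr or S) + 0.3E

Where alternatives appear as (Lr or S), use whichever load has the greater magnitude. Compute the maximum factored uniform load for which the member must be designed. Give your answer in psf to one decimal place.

(Lr or S) → S = 59 psf.
C1: 1.3(53) + 1.7(15) + 0.7(59) = 68.9 + 25.5 + 41.3 = 135.7
C2: 0.85(53) - 1.4(26) = 45.1 - 36.4 = 8.7
C3: 1.35(53) = 71.6
C4: 1.25(53) + 0.75(15) + 0.75(59) + 0.75(26) = 141.3
C5: 1.2(53) + 0.8(26) + 0.75(15) = 63.6 + 20.8 + 11.3 = 95.7
C6: 1.4(53) + 1.5(59) + 0.3(26) = 74.2 + 88.5 + 7.8 = 170.5
Combination 6 governs: q_u = 170.5 psf.

170.5 psf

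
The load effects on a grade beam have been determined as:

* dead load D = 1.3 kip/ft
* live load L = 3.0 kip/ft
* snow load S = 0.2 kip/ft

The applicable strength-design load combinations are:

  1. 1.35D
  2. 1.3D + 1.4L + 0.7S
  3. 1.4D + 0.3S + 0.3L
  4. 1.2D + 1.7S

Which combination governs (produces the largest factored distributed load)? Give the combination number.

1. 1.35(1.3) = 1.8
2. 1.3(1.3) + 1.4(3.0) + 0.7(0.2) = 1.7 + 4.2 + 0.1 = 6.0
3. 1.4(1.3) + 0.3(0.2) + 0.3(3.0) = 1.8 + 0.1 + 0.9 = 2.8
4. 1.2(1.3) + 1.7(0.2) = 1.6 + 0.3 = 1.9
The largest value is 6.0 kip/ft from combination 2.

Combination 2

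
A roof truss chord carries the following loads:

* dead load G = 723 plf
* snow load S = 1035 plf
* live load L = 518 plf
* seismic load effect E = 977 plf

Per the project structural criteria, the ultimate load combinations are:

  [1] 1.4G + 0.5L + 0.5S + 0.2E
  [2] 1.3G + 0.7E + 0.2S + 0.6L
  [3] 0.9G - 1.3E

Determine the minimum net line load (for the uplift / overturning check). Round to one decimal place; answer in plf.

-619.4 plf

[1] 1.4(723) + 0.5(518) + 0.5(1035) + 0.2(977) = 1984.1
[2] 1.3(723) + 0.7(977) + 0.2(1035) + 0.6(518) = 2141.6
[3] 0.9(723) - 1.3(977) = -619.4
Combination 3 gives the minimum: -619.4 plf.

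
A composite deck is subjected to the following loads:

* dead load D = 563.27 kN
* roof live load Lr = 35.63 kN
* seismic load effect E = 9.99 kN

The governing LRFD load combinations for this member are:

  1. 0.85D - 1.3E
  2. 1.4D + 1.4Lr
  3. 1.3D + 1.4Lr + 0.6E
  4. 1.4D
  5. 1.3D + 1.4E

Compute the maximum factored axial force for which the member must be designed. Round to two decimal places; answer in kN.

1. 0.85(563.27) - 1.3(9.99) = 465.79
2. 1.4(563.27) + 1.4(35.63) = 838.46
3. 1.3(563.27) + 1.4(35.63) + 0.6(9.99) = 788.13
4. 1.4(563.27) = 788.58
5. 1.3(563.27) + 1.4(9.99) = 746.24
The controlling combination is 2, giving 838.46 kN.

838.46 kN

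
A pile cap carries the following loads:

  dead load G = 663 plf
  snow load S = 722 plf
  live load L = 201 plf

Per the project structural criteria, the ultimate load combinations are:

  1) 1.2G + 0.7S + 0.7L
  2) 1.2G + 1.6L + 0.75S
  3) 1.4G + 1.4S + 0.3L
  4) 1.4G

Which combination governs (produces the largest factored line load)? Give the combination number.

1) 1.2(663) + 0.7(722) + 0.7(201) = 795.60 + 505.40 + 140.70 = 1441.70
2) 1.2(663) + 1.6(201) + 0.75(722) = 795.60 + 321.60 + 541.50 = 1658.70
3) 1.4(663) + 1.4(722) + 0.3(201) = 928.20 + 1010.80 + 60.30 = 1999.30
4) 1.4(663) = 928.20
The largest value is 1999.30 plf from combination 3.

Combination 3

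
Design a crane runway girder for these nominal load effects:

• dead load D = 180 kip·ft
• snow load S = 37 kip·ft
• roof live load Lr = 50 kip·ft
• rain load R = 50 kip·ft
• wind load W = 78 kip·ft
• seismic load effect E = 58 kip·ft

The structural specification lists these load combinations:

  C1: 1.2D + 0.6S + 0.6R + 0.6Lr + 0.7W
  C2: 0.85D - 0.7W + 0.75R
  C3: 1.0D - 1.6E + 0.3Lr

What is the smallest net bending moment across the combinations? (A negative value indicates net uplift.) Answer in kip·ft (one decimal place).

C1: 1.2(180) + 0.6(37) + 0.6(50) + 0.6(50) + 0.7(78) = 216.0 + 22.2 + 30.0 + 30.0 + 54.6 = 352.8
C2: 0.85(180) - 0.7(78) + 0.75(50) = 153.0 - 54.6 + 37.5 = 135.9
C3: 1.0(180) - 1.6(58) + 0.3(50) = 180.0 - 92.8 + 15.0 = 102.2
Combination 3 gives the minimum: 102.2 kip·ft.

102.2 kip·ft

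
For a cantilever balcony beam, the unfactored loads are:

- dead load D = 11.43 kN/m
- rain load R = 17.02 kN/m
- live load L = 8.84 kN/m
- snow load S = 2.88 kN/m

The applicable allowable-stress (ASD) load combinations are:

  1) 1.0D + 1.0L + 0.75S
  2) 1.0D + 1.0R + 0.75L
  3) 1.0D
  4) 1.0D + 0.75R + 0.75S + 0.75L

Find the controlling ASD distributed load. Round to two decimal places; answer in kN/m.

1) 1.0(11.43) + 1.0(8.84) + 0.75(2.88) = 11.43 + 8.84 + 2.16 = 22.43
2) 1.0(11.43) + 1.0(17.02) + 0.75(8.84) = 11.43 + 17.02 + 6.63 = 35.08
3) 1.0(11.43) = 11.43
4) 1.0(11.43) + 0.75(17.02) + 0.75(2.88) + 0.75(8.84) = 11.43 + 12.77 + 2.16 + 6.63 = 32.99
Maximum is from combination 2.

35.08 kN/m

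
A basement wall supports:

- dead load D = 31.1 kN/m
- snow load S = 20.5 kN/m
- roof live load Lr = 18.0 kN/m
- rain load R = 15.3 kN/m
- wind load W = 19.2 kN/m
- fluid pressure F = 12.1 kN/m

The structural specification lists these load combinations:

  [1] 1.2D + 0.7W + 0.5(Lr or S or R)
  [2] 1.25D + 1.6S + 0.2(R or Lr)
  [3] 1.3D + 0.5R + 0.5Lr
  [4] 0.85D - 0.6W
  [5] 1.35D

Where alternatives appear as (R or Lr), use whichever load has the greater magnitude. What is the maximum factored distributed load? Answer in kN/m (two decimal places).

75.28 kN/m

(Lr or S or R) → S = 20.5 kN/m; (R or Lr) → Lr = 18.0 kN/m.
[1] 1.2(31.1) + 0.7(19.2) + 0.5(20.5) = 37.32 + 13.44 + 10.25 = 61.01
[2] 1.25(31.1) + 1.6(20.5) + 0.2(18.0) = 38.88 + 32.80 + 3.60 = 75.28
[3] 1.3(31.1) + 0.5(15.3) + 0.5(18.0) = 40.43 + 7.65 + 9.00 = 57.08
[4] 0.85(31.1) - 0.6(19.2) = 26.44 - 11.52 = 14.92
[5] 1.35(31.1) = 41.99
The controlling combination is 2, giving 75.28 kN/m.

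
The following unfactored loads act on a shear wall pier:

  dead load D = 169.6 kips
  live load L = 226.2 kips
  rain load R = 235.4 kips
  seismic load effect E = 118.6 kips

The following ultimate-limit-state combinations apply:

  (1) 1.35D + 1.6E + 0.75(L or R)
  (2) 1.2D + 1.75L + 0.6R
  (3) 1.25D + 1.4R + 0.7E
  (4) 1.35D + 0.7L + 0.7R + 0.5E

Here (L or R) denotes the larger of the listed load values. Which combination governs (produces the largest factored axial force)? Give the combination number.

(L or R) → R = 235.4 kips.
(1) 1.35(169.6) + 1.6(118.6) + 0.75(235.4) = 595.3
(2) 1.2(169.6) + 1.75(226.2) + 0.6(235.4) = 203.5 + 395.9 + 141.2 = 740.6
(3) 1.25(169.6) + 1.4(235.4) + 0.7(118.6) = 212.0 + 329.6 + 83.0 = 624.6
(4) 1.35(169.6) + 0.7(226.2) + 0.7(235.4) + 0.5(118.6) = 229.0 + 158.3 + 164.8 + 59.3 = 611.4
The largest value is 740.6 kips from combination 2.

Combination 2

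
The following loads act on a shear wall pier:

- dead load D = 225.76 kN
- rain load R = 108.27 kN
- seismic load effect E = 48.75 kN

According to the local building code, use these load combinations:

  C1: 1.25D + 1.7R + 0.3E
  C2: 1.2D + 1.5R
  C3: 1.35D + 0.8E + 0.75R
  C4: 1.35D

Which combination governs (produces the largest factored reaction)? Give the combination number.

C1: 1.25(225.76) + 1.7(108.27) + 0.3(48.75) = 480.88
C2: 1.2(225.76) + 1.5(108.27) = 433.32
C3: 1.35(225.76) + 0.8(48.75) + 0.75(108.27) = 424.98
C4: 1.35(225.76) = 304.78
The largest value is 480.88 kN from combination 1.

Combination 1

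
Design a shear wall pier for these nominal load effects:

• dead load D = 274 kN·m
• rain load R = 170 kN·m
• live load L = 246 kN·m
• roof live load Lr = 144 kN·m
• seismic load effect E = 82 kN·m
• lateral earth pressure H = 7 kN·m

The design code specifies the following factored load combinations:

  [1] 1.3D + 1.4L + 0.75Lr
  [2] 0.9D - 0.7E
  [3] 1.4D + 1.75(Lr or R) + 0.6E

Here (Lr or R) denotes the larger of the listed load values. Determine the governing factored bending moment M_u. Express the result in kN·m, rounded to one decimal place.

808.6 kN·m

(Lr or R) → R = 170 kN·m.
[1] 1.3(274) + 1.4(246) + 0.75(144) = 356.2 + 344.4 + 108.0 = 808.6
[2] 0.9(274) - 0.7(82) = 246.6 - 57.4 = 189.2
[3] 1.4(274) + 1.75(170) + 0.6(82) = 383.6 + 297.5 + 49.2 = 730.3
Maximum is from combination 1.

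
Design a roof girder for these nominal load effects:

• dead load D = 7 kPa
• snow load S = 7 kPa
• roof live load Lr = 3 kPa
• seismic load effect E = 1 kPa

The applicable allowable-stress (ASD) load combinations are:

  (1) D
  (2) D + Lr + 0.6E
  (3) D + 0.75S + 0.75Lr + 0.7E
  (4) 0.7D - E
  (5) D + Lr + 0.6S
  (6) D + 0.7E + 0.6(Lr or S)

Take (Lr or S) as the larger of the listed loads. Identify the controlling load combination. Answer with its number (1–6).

(Lr or S) → S = 7 kPa.
(1) 1.0(7) = 7.00
(2) 1.0(7) + 1.0(3) + 0.6(1) = 7.00 + 3.00 + 0.60 = 10.60
(3) 1.0(7) + 0.75(7) + 0.75(3) + 0.7(1) = 7.00 + 5.25 + 2.25 + 0.70 = 15.20
(4) 0.7(7) - 1.0(1) = 4.90 - 1.00 = 3.90
(5) 1.0(7) + 1.0(3) + 0.6(7) = 7.00 + 3.00 + 4.20 = 14.20
(6) 1.0(7) + 0.7(1) + 0.6(7) = 7.00 + 0.70 + 4.20 = 11.90
The largest value is 15.20 kPa from combination 3.

Combination 3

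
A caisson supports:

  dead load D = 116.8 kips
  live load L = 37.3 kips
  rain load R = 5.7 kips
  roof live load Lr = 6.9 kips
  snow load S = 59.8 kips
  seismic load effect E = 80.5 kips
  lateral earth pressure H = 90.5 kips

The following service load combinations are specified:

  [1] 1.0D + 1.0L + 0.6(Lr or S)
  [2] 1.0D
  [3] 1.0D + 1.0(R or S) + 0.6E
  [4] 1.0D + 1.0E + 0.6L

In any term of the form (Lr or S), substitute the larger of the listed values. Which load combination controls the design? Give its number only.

(Lr or S) → S = 59.8 kips; (R or S) → S = 59.8 kips.
[1] 1.0(116.8) + 1.0(37.3) + 0.6(59.8) = 116.80 + 37.30 + 35.88 = 189.98
[2] 1.0(116.8) = 116.80
[3] 1.0(116.8) + 1.0(59.8) + 0.6(80.5) = 116.80 + 59.80 + 48.30 = 224.90
[4] 1.0(116.8) + 1.0(80.5) + 0.6(37.3) = 116.80 + 80.50 + 22.38 = 219.68
The largest value is 224.90 kips from combination 3.

Combination 3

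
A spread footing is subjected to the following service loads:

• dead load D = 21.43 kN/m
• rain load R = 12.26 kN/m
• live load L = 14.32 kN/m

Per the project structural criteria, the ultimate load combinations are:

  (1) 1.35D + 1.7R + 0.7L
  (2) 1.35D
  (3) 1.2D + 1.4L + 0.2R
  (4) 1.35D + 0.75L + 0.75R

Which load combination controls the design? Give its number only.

Combination 1

(1) 1.35(21.43) + 1.7(12.26) + 0.7(14.32) = 59.80
(2) 1.35(21.43) = 28.93
(3) 1.2(21.43) + 1.4(14.32) + 0.2(12.26) = 25.72 + 20.05 + 2.45 = 48.22
(4) 1.35(21.43) + 0.75(14.32) + 0.75(12.26) = 28.93 + 10.74 + 9.20 = 48.87
The largest value is 59.80 kN/m from combination 1.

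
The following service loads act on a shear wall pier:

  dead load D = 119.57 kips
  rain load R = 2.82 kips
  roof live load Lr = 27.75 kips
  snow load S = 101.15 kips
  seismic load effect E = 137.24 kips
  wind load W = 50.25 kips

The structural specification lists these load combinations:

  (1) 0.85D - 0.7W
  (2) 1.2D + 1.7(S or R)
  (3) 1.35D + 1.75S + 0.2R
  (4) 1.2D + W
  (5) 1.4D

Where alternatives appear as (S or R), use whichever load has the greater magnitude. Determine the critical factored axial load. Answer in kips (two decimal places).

(S or R) → S = 101.15 kips.
(1) 0.85(119.57) - 0.7(50.25) = 66.46
(2) 1.2(119.57) + 1.7(101.15) = 143.48 + 171.96 = 315.44
(3) 1.35(119.57) + 1.75(101.15) + 0.2(2.82) = 339.00
(4) 1.2(119.57) + 1.0(50.25) = 143.48 + 50.25 = 193.73
(5) 1.4(119.57) = 167.40
Combination 3 governs: P_u = 339.00 kips.

339.00 kips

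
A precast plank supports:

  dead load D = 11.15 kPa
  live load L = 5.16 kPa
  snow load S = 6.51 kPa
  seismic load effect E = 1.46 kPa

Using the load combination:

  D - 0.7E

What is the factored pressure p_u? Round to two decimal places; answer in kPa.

10.13 kPa

1.0(11.15) - 0.7(1.46) = 11.15 - 1.02 = 10.13
p_u = 10.13 kPa.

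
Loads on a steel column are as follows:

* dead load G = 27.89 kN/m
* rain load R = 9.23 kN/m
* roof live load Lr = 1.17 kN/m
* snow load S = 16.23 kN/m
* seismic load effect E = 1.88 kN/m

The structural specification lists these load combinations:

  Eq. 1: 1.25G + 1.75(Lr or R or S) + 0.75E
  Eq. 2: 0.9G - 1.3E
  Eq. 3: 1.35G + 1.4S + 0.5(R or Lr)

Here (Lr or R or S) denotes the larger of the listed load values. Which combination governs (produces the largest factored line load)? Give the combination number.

Combination 3

(Lr or R or S) → S = 16.23 kN/m; (R or Lr) → R = 9.23 kN/m.
Eq. 1: 1.25(27.89) + 1.75(16.23) + 0.75(1.88) = 64.68
Eq. 2: 0.9(27.89) - 1.3(1.88) = 22.66
Eq. 3: 1.35(27.89) + 1.4(16.23) + 0.5(9.23) = 64.99
The largest value is 64.99 kN/m from combination 3.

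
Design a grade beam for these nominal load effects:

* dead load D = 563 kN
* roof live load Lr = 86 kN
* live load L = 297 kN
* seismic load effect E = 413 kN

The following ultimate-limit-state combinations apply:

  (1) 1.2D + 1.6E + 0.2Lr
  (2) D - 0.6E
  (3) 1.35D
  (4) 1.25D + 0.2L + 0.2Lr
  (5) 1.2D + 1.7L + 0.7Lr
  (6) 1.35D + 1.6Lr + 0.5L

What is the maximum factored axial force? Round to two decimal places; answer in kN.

1353.60 kN

(1) 1.2(563) + 1.6(413) + 0.2(86) = 675.60 + 660.80 + 17.20 = 1353.60
(2) 1.0(563) - 0.6(413) = 563.00 - 247.80 = 315.20
(3) 1.35(563) = 760.05
(4) 1.25(563) + 0.2(297) + 0.2(86) = 703.75 + 59.40 + 17.20 = 780.35
(5) 1.2(563) + 1.7(297) + 0.7(86) = 675.60 + 504.90 + 60.20 = 1240.70
(6) 1.35(563) + 1.6(86) + 0.5(297) = 760.05 + 137.60 + 148.50 = 1046.15
Maximum is from combination 1.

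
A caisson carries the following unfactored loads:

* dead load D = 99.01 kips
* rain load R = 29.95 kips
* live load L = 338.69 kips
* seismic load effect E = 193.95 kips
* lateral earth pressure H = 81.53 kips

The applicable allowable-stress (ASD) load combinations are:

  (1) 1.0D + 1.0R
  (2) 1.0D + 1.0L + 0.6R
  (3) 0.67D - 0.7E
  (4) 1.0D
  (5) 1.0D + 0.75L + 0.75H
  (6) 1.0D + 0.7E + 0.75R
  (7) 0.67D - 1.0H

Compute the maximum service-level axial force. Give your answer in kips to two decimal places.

(1) 1.0(99.01) + 1.0(29.95) = 128.96
(2) 1.0(99.01) + 1.0(338.69) + 0.6(29.95) = 455.67
(3) 0.67(99.01) - 0.7(193.95) = -69.43
(4) 1.0(99.01) = 99.01
(5) 1.0(99.01) + 0.75(338.69) + 0.75(81.53) = 414.18
(6) 1.0(99.01) + 0.7(193.95) + 0.75(29.95) = 257.24
(7) 0.67(99.01) - 1.0(81.53) = -15.19
Maximum is from combination 2.

455.67 kips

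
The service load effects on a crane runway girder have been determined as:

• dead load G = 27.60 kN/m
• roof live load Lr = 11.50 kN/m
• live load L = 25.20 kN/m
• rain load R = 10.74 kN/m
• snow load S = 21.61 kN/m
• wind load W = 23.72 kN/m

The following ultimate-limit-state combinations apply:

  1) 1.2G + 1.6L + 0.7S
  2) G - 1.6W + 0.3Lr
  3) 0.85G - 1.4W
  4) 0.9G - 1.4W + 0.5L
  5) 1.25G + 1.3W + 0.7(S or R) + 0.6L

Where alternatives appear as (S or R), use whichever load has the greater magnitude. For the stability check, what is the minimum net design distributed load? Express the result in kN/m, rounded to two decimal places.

-9.75 kN/m

(S or R) → S = 21.61 kN/m.
1) 1.2(27.60) + 1.6(25.20) + 0.7(21.61) = 88.57
2) 1.0(27.60) - 1.6(23.72) + 0.3(11.50) = -6.90
3) 0.85(27.60) - 1.4(23.72) = -9.75
4) 0.9(27.60) - 1.4(23.72) + 0.5(25.20) = 4.23
5) 1.25(27.60) + 1.3(23.72) + 0.7(21.61) + 0.6(25.20) = 95.58
Combination 3 gives the minimum: -9.75 kN/m.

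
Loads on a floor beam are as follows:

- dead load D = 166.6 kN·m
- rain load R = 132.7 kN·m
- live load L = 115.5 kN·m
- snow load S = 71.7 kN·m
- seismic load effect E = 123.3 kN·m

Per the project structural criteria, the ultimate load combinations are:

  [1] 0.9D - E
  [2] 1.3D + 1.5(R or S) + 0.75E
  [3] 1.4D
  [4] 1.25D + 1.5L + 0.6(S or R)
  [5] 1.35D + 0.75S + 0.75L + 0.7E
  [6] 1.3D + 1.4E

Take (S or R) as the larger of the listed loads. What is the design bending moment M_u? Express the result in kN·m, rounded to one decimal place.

508.1 kN·m

(R or S) → R = 132.7 kN·m; (S or R) → R = 132.7 kN·m.
[1] 0.9(166.6) - 1.0(123.3) = 149.9 - 123.3 = 26.6
[2] 1.3(166.6) + 1.5(132.7) + 0.75(123.3) = 508.1
[3] 1.4(166.6) = 233.2
[4] 1.25(166.6) + 1.5(115.5) + 0.6(132.7) = 461.1
[5] 1.35(166.6) + 0.75(71.7) + 0.75(115.5) + 0.7(123.3) = 224.9 + 53.8 + 86.6 + 86.3 = 451.6
[6] 1.3(166.6) + 1.4(123.3) = 216.6 + 172.6 = 389.2
Maximum is from combination 2.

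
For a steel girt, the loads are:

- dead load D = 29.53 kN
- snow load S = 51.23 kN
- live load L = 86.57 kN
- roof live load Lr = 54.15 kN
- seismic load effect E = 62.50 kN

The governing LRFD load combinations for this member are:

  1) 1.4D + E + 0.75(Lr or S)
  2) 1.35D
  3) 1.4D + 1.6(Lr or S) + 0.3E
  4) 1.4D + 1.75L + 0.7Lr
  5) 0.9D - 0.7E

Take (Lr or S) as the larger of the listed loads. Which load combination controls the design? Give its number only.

Combination 4

(Lr or S) → Lr = 54.15 kN.
1) 1.4(29.53) + 1.0(62.50) + 0.75(54.15) = 41.34 + 62.50 + 40.61 = 144.45
2) 1.35(29.53) = 39.87
3) 1.4(29.53) + 1.6(54.15) + 0.3(62.50) = 41.34 + 86.64 + 18.75 = 146.73
4) 1.4(29.53) + 1.75(86.57) + 0.7(54.15) = 230.74
5) 0.9(29.53) - 0.7(62.50) = 26.58 - 43.75 = -17.17
The largest value is 230.74 kN from combination 4.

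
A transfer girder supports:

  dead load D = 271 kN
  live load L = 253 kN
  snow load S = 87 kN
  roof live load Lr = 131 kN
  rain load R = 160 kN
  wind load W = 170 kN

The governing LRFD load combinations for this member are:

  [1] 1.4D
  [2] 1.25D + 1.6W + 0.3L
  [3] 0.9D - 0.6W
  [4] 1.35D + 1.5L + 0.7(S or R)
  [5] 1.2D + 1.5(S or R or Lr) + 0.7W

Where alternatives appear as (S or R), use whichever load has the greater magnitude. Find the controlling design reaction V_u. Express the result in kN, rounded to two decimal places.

857.35 kN

(S or R) → R = 160 kN; (S or R or Lr) → R = 160 kN.
[1] 1.4(271) = 379.40
[2] 1.25(271) + 1.6(170) + 0.3(253) = 338.75 + 272.00 + 75.90 = 686.65
[3] 0.9(271) - 0.6(170) = 243.90 - 102.00 = 141.90
[4] 1.35(271) + 1.5(253) + 0.7(160) = 365.85 + 379.50 + 112.00 = 857.35
[5] 1.2(271) + 1.5(160) + 0.7(170) = 325.20 + 240.00 + 119.00 = 684.20
Maximum is from combination 4.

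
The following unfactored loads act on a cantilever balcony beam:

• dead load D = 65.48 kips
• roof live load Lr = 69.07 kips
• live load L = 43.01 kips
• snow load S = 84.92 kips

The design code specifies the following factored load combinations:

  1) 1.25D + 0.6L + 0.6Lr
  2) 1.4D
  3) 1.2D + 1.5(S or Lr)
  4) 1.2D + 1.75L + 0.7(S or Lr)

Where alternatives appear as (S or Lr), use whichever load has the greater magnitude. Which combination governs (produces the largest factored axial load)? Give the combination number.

(S or Lr) → S = 84.92 kips.
1) 1.25(65.48) + 0.6(43.01) + 0.6(69.07) = 81.85 + 25.81 + 41.44 = 149.10
2) 1.4(65.48) = 91.67
3) 1.2(65.48) + 1.5(84.92) = 78.58 + 127.38 = 205.96
4) 1.2(65.48) + 1.75(43.01) + 0.7(84.92) = 78.58 + 75.27 + 59.44 = 213.29
The largest value is 213.29 kips from combination 4.

Combination 4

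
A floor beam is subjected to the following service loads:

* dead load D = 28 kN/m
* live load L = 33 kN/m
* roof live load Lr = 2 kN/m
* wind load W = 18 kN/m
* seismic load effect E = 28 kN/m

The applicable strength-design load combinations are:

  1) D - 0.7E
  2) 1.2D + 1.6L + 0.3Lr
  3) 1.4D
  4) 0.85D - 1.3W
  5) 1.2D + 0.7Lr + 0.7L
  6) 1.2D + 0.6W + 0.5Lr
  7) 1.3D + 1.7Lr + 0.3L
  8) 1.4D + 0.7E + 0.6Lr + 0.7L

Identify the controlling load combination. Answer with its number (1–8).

Combination 2

1) 1.0(28) - 0.7(28) = 28.00 - 19.60 = 8.40
2) 1.2(28) + 1.6(33) + 0.3(2) = 33.60 + 52.80 + 0.60 = 87.00
3) 1.4(28) = 39.20
4) 0.85(28) - 1.3(18) = 23.80 - 23.40 = 0.40
5) 1.2(28) + 0.7(2) + 0.7(33) = 33.60 + 1.40 + 23.10 = 58.10
6) 1.2(28) + 0.6(18) + 0.5(2) = 33.60 + 10.80 + 1.00 = 45.40
7) 1.3(28) + 1.7(2) + 0.3(33) = 36.40 + 3.40 + 9.90 = 49.70
8) 1.4(28) + 0.7(28) + 0.6(2) + 0.7(33) = 39.20 + 19.60 + 1.20 + 23.10 = 83.10
The largest value is 87.00 kN/m from combination 2.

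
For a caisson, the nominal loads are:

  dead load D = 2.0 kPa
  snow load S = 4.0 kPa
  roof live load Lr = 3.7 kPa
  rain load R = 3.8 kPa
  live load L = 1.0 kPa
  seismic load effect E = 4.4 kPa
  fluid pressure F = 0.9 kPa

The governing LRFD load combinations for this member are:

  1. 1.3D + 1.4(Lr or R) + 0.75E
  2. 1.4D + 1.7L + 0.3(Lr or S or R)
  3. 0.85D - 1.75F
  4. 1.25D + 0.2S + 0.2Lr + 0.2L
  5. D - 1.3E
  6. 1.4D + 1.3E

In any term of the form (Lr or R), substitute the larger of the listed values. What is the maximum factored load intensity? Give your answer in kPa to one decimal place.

(Lr or R) → R = 3.8 kPa; (Lr or S or R) → S = 4.0 kPa.
1. 1.3(2.0) + 1.4(3.8) + 0.75(4.4) = 2.6 + 5.3 + 3.3 = 11.2
2. 1.4(2.0) + 1.7(1.0) + 0.3(4.0) = 2.8 + 1.7 + 1.2 = 5.7
3. 0.85(2.0) - 1.75(0.9) = 1.7 - 1.6 = 0.1
4. 1.25(2.0) + 0.2(4.0) + 0.2(3.7) + 0.2(1.0) = 2.5 + 0.8 + 0.7 + 0.2 = 4.2
5. 1.0(2.0) - 1.3(4.4) = 2.0 - 5.7 = -3.7
6. 1.4(2.0) + 1.3(4.4) = 2.8 + 5.7 = 8.5
The controlling combination is 1, giving 11.2 kPa.

11.2 kPa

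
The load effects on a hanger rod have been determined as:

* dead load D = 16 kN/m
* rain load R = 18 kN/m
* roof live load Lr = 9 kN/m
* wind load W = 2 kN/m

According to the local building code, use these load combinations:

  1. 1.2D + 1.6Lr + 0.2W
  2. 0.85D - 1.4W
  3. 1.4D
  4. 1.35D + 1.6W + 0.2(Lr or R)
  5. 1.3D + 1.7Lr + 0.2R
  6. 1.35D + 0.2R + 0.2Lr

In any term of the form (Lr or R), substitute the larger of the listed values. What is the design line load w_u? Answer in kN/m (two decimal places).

39.70 kN/m

(Lr or R) → R = 18 kN/m.
1. 1.2(16) + 1.6(9) + 0.2(2) = 34.00
2. 0.85(16) - 1.4(2) = 10.80
3. 1.4(16) = 22.40
4. 1.35(16) + 1.6(2) + 0.2(18) = 28.40
5. 1.3(16) + 1.7(9) + 0.2(18) = 39.70
6. 1.35(16) + 0.2(18) + 0.2(9) = 27.00
Maximum is from combination 5.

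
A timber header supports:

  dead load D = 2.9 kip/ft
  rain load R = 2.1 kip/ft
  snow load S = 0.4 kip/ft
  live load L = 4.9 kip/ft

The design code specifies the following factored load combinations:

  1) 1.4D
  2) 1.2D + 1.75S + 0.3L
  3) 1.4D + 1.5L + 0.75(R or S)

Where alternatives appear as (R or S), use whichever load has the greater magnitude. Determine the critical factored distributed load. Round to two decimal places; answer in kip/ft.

12.99 kip/ft

(R or S) → R = 2.1 kip/ft.
1) 1.4(2.9) = 4.06
2) 1.2(2.9) + 1.75(0.4) + 0.3(4.9) = 3.48 + 0.70 + 1.47 = 5.65
3) 1.4(2.9) + 1.5(4.9) + 0.75(2.1) = 4.06 + 7.35 + 1.58 = 12.99
Combination 3 governs: w_u = 12.99 kip/ft.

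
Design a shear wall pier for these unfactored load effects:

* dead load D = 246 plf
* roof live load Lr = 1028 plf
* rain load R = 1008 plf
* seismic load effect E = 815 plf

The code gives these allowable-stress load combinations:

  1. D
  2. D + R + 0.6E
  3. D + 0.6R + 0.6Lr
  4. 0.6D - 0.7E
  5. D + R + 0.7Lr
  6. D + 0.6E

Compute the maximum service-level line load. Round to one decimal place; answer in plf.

1973.6 plf

1. 1.0(246) = 246.0
2. 1.0(246) + 1.0(1008) + 0.6(815) = 246.0 + 1008.0 + 489.0 = 1743.0
3. 1.0(246) + 0.6(1008) + 0.6(1028) = 246.0 + 604.8 + 616.8 = 1467.6
4. 0.6(246) - 0.7(815) = 147.6 - 570.5 = -422.9
5. 1.0(246) + 1.0(1008) + 0.7(1028) = 246.0 + 1008.0 + 719.6 = 1973.6
6. 1.0(246) + 0.6(815) = 246.0 + 489.0 = 735.0
Maximum is from combination 5.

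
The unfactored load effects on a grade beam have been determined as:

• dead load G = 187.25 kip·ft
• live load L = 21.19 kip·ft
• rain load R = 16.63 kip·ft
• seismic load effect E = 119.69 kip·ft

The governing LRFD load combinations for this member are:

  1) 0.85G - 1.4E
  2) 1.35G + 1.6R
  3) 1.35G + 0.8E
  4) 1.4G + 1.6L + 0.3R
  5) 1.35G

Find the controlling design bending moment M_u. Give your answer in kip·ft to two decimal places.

348.54 kip·ft

1) 0.85(187.25) - 1.4(119.69) = -8.40
2) 1.35(187.25) + 1.6(16.63) = 279.40
3) 1.35(187.25) + 0.8(119.69) = 348.54
4) 1.4(187.25) + 1.6(21.19) + 0.3(16.63) = 301.04
5) 1.35(187.25) = 252.79
The controlling combination is 3, giving 348.54 kip·ft.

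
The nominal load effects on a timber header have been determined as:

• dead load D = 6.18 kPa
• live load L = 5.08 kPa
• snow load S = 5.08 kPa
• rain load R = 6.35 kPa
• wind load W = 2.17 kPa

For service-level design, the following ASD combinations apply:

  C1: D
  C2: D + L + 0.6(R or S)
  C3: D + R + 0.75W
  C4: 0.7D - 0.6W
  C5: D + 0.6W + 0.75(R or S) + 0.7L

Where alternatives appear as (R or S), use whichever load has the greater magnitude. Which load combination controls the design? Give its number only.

(R or S) → R = 6.35 kPa.
C1: 1.0(6.18) = 6.18
C2: 1.0(6.18) + 1.0(5.08) + 0.6(6.35) = 6.18 + 5.08 + 3.81 = 15.07
C3: 1.0(6.18) + 1.0(6.35) + 0.75(2.17) = 6.18 + 6.35 + 1.63 = 14.16
C4: 0.7(6.18) - 0.6(2.17) = 3.02
C5: 1.0(6.18) + 0.6(2.17) + 0.75(6.35) + 0.7(5.08) = 6.18 + 1.30 + 4.76 + 3.56 = 15.80
The largest value is 15.80 kPa from combination 5.

Combination 5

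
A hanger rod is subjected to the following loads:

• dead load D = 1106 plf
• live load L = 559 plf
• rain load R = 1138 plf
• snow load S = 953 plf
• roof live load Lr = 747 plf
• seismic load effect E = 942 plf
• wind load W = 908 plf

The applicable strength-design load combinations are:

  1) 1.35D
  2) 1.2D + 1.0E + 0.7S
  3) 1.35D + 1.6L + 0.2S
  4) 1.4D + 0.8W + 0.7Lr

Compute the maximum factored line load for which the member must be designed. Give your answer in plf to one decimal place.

1) 1.35(1106) = 1493.1
2) 1.2(1106) + 1.0(942) + 0.7(953) = 1327.2 + 942.0 + 667.1 = 2936.3
3) 1.35(1106) + 1.6(559) + 0.2(953) = 1493.1 + 894.4 + 190.6 = 2578.1
4) 1.4(1106) + 0.8(908) + 0.7(747) = 1548.4 + 726.4 + 522.9 = 2797.7
The controlling combination is 2, giving 2936.3 plf.

2936.3 plf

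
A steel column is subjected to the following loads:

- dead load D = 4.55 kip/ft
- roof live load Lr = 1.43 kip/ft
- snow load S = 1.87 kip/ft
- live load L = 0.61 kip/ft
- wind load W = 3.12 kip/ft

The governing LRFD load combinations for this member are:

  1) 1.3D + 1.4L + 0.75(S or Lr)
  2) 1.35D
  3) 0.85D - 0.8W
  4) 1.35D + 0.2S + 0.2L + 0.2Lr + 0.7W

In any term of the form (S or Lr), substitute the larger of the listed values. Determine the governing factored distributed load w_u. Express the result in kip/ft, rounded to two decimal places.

9.11 kip/ft

(S or Lr) → S = 1.87 kip/ft.
1) 1.3(4.55) + 1.4(0.61) + 0.75(1.87) = 5.92 + 0.85 + 1.40 = 8.17
2) 1.35(4.55) = 6.14
3) 0.85(4.55) - 0.8(3.12) = 3.87 - 2.50 = 1.37
4) 1.35(4.55) + 0.2(1.87) + 0.2(0.61) + 0.2(1.43) + 0.7(3.12) = 9.11
Maximum is from combination 4.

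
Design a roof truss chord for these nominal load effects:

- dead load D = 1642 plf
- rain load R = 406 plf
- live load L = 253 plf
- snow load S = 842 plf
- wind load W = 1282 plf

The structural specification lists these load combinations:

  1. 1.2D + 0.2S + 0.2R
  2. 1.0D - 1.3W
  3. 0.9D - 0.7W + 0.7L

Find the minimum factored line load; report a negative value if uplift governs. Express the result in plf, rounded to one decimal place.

1. 1.2(1642) + 0.2(842) + 0.2(406) = 1970.4 + 168.4 + 81.2 = 2220.0
2. 1.0(1642) - 1.3(1282) = 1642.0 - 1666.6 = -24.6
3. 0.9(1642) - 0.7(1282) + 0.7(253) = 1477.8 - 897.4 + 177.1 = 757.5
Combination 2 gives the minimum: -24.6 plf.

-24.6 plf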